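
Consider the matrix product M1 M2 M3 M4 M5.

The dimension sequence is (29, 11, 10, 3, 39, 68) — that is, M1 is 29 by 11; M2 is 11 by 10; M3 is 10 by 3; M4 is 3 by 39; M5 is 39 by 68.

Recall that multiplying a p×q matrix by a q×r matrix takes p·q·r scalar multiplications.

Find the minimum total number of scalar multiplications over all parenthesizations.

Adjacent pairs: M1M2 = 29·11·10 = 3190; M2M3 = 11·10·3 = 330; M3M4 = 10·3·39 = 1170; M4M5 = 3·39·68 = 7956.
Length 3: M1..M3: k=1: 0+330+29·11·3=1287; k=2: 3190+0+29·10·3=4060 → min 1287 | M2..M4: k=2: 0+1170+11·10·39=5460; k=3: 330+0+11·3·39=1617 → min 1617 | M3..M5: k=3: 0+7956+10·3·68=9996; k=4: 1170+0+10·39·68=27690 → min 9996.
Length 4: M1..M4: k=1: 0+1617+29·11·39=14058; k=2: 3190+1170+29·10·39=15670; k=3: 1287+0+29·3·39=4680 → min 4680 | M2..M5: k=2: 0+9996+11·10·68=17476; k=3: 330+7956+11·3·68=10530; k=4: 1617+0+11·39·68=30789 → min 10530.
Length 5: M1..M5: k=1: 0+10530+29·11·68=32222; k=2: 3190+9996+29·10·68=32906; k=3: 1287+7956+29·3·68=15159; k=4: 4680+0+29·39·68=81588 → min 15159.
Optimal order: ((M1 (M2 M3)) (M4 M5)) with cost 15159.

15159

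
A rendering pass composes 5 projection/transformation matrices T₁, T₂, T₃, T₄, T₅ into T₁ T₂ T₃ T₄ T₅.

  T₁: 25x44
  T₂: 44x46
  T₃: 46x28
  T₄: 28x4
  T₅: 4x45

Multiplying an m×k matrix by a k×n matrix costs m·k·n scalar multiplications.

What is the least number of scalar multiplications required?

22148

Adjacent pairs: T₁T₂ = 25·44·46 = 50600; T₂T₃ = 44·46·28 = 56672; T₃T₄ = 46·28·4 = 5152; T₄T₅ = 28·4·45 = 5040.
Length 3: T₁..T₃: k=1: 0+56672+25·44·28=87472; k=2: 50600+0+25·46·28=82800 → min 82800 | T₂..T₄: k=2: 0+5152+44·46·4=13248; k=3: 56672+0+44·28·4=61600 → min 13248 | T₃..T₅: k=3: 0+5040+46·28·45=63000; k=4: 5152+0+46·4·45=13432 → min 13432.
Length 4: T₁..T₄: k=1: 0+13248+25·44·4=17648; k=2: 50600+5152+25·46·4=60352; k=3: 82800+0+25·28·4=85600 → min 17648 | T₂..T₅: k=2: 0+13432+44·46·45=104512; k=3: 56672+5040+44·28·45=117152; k=4: 13248+0+44·4·45=21168 → min 21168.
Length 5: T₁..T₅: k=1: 0+21168+25·44·45=70668; k=2: 50600+13432+25·46·45=115782; k=3: 82800+5040+25·28·45=119340; k=4: 17648+0+25·4·45=22148 → min 22148.
Optimal order: ((T₁ (T₂ (T₃ T₄))) T₅) with cost 22148.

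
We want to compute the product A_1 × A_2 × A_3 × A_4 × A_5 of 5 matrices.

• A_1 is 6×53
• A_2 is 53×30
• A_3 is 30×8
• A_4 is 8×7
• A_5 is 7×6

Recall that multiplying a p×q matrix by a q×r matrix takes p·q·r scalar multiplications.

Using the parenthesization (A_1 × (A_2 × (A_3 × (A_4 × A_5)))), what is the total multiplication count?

(A_4 × A_5): 8×7 by 7×6 → 8×6, cost 8·7·6 = 336
(A_3 × (A_4 × A_5)): 30×8 by 8×6 → 30×6, cost 30·8·6 = 1440; cumulative 1776
(A_2 × (A_3 × (A_4 × A_5))): 53×30 by 30×6 → 53×6, cost 53·30·6 = 9540; cumulative 11316
(A_1 × (A_2 × (A_3 × (A_4 × A_5)))): 6×53 by 53×6 → 6×6, cost 6·53·6 = 1908; cumulative 13224
Total: 13224 scalar multiplications.

13224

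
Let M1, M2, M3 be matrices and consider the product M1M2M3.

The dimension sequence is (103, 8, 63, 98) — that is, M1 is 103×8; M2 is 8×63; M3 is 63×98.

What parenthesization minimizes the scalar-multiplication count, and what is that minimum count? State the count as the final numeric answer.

(M1(M2M3)): cost 130144.
((M1M2)M3): cost 687834.
Optimal: (M1(M2M3)) with cost 130144.

130144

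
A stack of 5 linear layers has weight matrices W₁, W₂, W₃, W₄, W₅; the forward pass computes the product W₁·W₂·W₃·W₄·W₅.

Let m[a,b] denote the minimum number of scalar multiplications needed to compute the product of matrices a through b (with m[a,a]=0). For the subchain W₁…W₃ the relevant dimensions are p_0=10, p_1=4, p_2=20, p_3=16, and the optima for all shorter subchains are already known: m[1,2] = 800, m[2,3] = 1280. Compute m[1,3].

m[1,3] = min over k∈[1,2] of m[1,k]+m[k+1,3]+p_{0}·p_k·p_{3}.
k=1: 0 + 1280 + 10·4·16 = 1920; k=2: 800 + 0 + 10·20·16 = 4000.
Minimum: 1920 at k=1.

1920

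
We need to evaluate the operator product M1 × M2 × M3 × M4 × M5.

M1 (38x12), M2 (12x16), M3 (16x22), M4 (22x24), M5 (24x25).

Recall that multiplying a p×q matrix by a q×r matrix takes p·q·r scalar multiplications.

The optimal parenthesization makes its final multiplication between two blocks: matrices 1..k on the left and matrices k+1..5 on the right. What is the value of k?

1

Adjacent pairs: M1M2 = 38·12·16 = 7296; M2M3 = 12·16·22 = 4224; M3M4 = 16·22·24 = 8448; M4M5 = 22·24·25 = 13200.
Length 3: M1..M3: k=1: 0+4224+38·12·22=14256; k=2: 7296+0+38·16·22=20672 → min 14256 | M2..M4: k=2: 0+8448+12·16·24=13056; k=3: 4224+0+12·22·24=10560 → min 10560 | M3..M5: k=3: 0+13200+16·22·25=22000; k=4: 8448+0+16·24·25=18048 → min 18048.
Length 4: M1..M4: k=1: 0+10560+38·12·24=21504; k=2: 7296+8448+38·16·24=30336; k=3: 14256+0+38·22·24=34320 → min 21504 | M2..M5: k=2: 0+18048+12·16·25=22848; k=3: 4224+13200+12·22·25=24024; k=4: 10560+0+12·24·25=17760 → min 17760.
Top-level splits: k=1: (M1..M1)·(M2..M5) → 0+17760+38·12·25 = 29160; k=2: (M1..M2)·(M3..M5) → 7296+18048+38·16·25 = 40544; k=3: (M1..M3)·(M4..M5) → 14256+13200+38·22·25 = 48356; k=4: (M1..M4)·(M5..M5) → 21504+0+38·24·25 = 44304.
Best split is after M1, i.e. k = 1.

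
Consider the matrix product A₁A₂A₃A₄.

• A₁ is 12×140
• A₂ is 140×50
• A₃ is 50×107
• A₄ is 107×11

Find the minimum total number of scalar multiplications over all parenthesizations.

Adjacent pairs: A₁A₂ = 12·140·50 = 84000; A₂A₃ = 140·50·107 = 749000; A₃A₄ = 50·107·11 = 58850.
Length 3: A₁..A₃: k=1: 0+749000+12·140·107=928760; k=2: 84000+0+12·50·107=148200 → min 148200 | A₂..A₄: k=2: 0+58850+140·50·11=135850; k=3: 749000+0+140·107·11=913780 → min 135850.
Length 4: A₁..A₄: k=1: 0+135850+12·140·11=154330; k=2: 84000+58850+12·50·11=149450; k=3: 148200+0+12·107·11=162324 → min 149450.
Optimal order: ((A₁A₂)(A₃A₄)) with cost 149450.

149450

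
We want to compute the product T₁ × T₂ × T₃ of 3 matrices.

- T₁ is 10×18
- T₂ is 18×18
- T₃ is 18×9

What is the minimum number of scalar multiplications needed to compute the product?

4536

Order (T₁ × (T₂ × T₃)): (T₂ × T₃): 18×18 by 18×9 → 18×9, cost 18·18·9 = 2916; (T₁ × (T₂ × T₃)): 10×18 by 18×9 → 10×9, cost 10·18·9 = 1620; cumulative 4536. Total 4536.
Order ((T₁ × T₂) × T₃): (T₁ × T₂): 10×18 by 18×18 → 10×18, cost 10·18·18 = 3240; ((T₁ × T₂) × T₃): 10×18 by 18×9 → 10×9, cost 10·18·9 = 1620; cumulative 4860. Total 4860.
Minimum: 4536.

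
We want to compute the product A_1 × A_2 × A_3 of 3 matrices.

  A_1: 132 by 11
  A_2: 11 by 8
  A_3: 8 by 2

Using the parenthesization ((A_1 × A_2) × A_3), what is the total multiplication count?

13728

(A_1 × A_2): 132×11 by 11×8 → 132×8, cost 132·11·8 = 11616
((A_1 × A_2) × A_3): 132×8 by 8×2 → 132×2, cost 132·8·2 = 2112; cumulative 13728
Total: 13728 scalar multiplications.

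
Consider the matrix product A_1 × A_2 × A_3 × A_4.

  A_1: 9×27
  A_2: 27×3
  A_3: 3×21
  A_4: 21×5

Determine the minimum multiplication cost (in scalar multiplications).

1179

Adjacent pairs: A_1A_2 = 9·27·3 = 729; A_2A_3 = 27·3·21 = 1701; A_3A_4 = 3·21·5 = 315.
Length 3: A_1..A_3: k=1: 0+1701+9·27·21=6804; k=2: 729+0+9·3·21=1296 → min 1296 | A_2..A_4: k=2: 0+315+27·3·5=720; k=3: 1701+0+27·21·5=4536 → min 720.
Length 4: A_1..A_4: k=1: 0+720+9·27·5=1935; k=2: 729+315+9·3·5=1179; k=3: 1296+0+9·21·5=2241 → min 1179.
Optimal order: ((A_1 × A_2) × (A_3 × A_4)) with cost 1179.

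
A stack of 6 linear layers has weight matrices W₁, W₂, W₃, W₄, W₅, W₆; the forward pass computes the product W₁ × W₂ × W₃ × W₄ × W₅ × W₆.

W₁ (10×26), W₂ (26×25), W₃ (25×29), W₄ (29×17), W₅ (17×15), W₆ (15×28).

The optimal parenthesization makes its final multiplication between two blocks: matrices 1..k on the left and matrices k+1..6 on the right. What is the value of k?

Adjacent pairs: W₁W₂ = 10·26·25 = 6500; W₂W₃ = 26·25·29 = 18850; W₃W₄ = 25·29·17 = 12325; W₄W₅ = 29·17·15 = 7395; W₅W₆ = 17·15·28 = 7140.
Length 3: W₁..W₃: k=1: 0+18850+10·26·29=26390; k=2: 6500+0+10·25·29=13750 → min 13750 | W₂..W₄: k=2: 0+12325+26·25·17=23375; k=3: 18850+0+26·29·17=31668 → min 23375 | W₃..W₅: k=3: 0+7395+25·29·15=18270; k=4: 12325+0+25·17·15=18700 → min 18270 | W₄..W₆: k=4: 0+7140+29·17·28=20944; k=5: 7395+0+29·15·28=19575 → min 19575.
Length 4: W₁..W₄: k=1: 0+23375+10·26·17=27795; k=2: 6500+12325+10·25·17=23075; k=3: 13750+0+10·29·17=18680 → min 18680 | W₂..W₅: k=2: 0+18270+26·25·15=28020; k=3: 18850+7395+26·29·15=37555; k=4: 23375+0+26·17·15=30005 → min 28020 | W₃..W₆: k=3: 0+19575+25·29·28=39875; k=4: 12325+7140+25·17·28=31365; k=5: 18270+0+25·15·28=28770 → min 28770.
Length 5: W₁..W₅: k=1: 0+28020+10·26·15=31920; k=2: 6500+18270+10·25·15=28520; k=3: 13750+7395+10·29·15=25495; k=4: 18680+0+10·17·15=21230 → min 21230 | W₂..W₆: k=2: 0+28770+26·25·28=46970; k=3: 18850+19575+26·29·28=59537; k=4: 23375+7140+26·17·28=42891; k=5: 28020+0+26·15·28=38940 → min 38940.
Top-level splits: k=1: (W₁..W₁)·(W₂..W₆) → 0+38940+10·26·28 = 46220; k=2: (W₁..W₂)·(W₃..W₆) → 6500+28770+10·25·28 = 42270; k=3: (W₁..W₃)·(W₄..W₆) → 13750+19575+10·29·28 = 41445; k=4: (W₁..W₄)·(W₅..W₆) → 18680+7140+10·17·28 = 30580; k=5: (W₁..W₅)·(W₆..W₆) → 21230+0+10·15·28 = 25430.
Best split is after W₅, i.e. k = 5.

5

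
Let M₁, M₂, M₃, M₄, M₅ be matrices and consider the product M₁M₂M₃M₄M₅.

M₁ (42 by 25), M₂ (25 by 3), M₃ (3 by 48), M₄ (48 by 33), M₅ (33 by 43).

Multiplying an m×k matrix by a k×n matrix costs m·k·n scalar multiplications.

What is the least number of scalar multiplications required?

Adjacent pairs: M₁M₂ = 42·25·3 = 3150; M₂M₃ = 25·3·48 = 3600; M₃M₄ = 3·48·33 = 4752; M₄M₅ = 48·33·43 = 68112.
Length 3: M₁..M₃: k=1: 0+3600+42·25·48=54000; k=2: 3150+0+42·3·48=9198 → min 9198 | M₂..M₄: k=2: 0+4752+25·3·33=7227; k=3: 3600+0+25·48·33=43200 → min 7227 | M₃..M₅: k=3: 0+68112+3·48·43=74304; k=4: 4752+0+3·33·43=9009 → min 9009.
Length 4: M₁..M₄: k=1: 0+7227+42·25·33=41877; k=2: 3150+4752+42·3·33=12060; k=3: 9198+0+42·48·33=75726 → min 12060 | M₂..M₅: k=2: 0+9009+25·3·43=12234; k=3: 3600+68112+25·48·43=123312; k=4: 7227+0+25·33·43=42702 → min 12234.
Length 5: M₁..M₅: k=1: 0+12234+42·25·43=57384; k=2: 3150+9009+42·3·43=17577; k=3: 9198+68112+42·48·43=163998; k=4: 12060+0+42·33·43=71658 → min 17577.
Optimal order: ((M₁M₂)((M₃M₄)M₅)) with cost 17577.

17577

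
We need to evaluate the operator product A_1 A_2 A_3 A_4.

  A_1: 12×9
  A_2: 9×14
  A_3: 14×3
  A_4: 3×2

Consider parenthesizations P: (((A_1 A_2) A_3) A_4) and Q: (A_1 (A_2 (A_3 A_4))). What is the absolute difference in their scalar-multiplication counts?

1536

Order P = (((A_1 A_2) A_3) A_4): (A_1 A_2): 12×9 by 9×14 → 12×14, cost 12·9·14 = 1512; ((A_1 A_2) A_3): 12×14 by 14×3 → 12×3, cost 12·14·3 = 504; cumulative 2016; (((A_1 A_2) A_3) A_4): 12×3 by 3×2 → 12×2, cost 12·3·2 = 72; cumulative 2088. Total 2088.
Order Q = (A_1 (A_2 (A_3 A_4))): (A_3 A_4): 14×3 by 3×2 → 14×2, cost 14·3·2 = 84; (A_2 (A_3 A_4)): 9×14 by 14×2 → 9×2, cost 9·14·2 = 252; cumulative 336; (A_1 (A_2 (A_3 A_4))): 12×9 by 9×2 → 12×2, cost 12·9·2 = 216; cumulative 552. Total 552.
Difference: |2088 − 552| = 1536.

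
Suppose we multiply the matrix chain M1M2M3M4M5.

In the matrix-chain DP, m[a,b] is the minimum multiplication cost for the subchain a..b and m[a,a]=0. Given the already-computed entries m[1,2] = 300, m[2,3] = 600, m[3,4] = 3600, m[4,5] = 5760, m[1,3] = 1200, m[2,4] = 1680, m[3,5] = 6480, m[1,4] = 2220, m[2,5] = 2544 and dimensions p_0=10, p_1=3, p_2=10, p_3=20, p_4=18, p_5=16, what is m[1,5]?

m[1,5] = min over k∈[1,4] of m[1,k]+m[k+1,5]+p_{0}·p_k·p_{5}.
k=1: 0 + 2544 + 10·3·16 = 3024; k=2: 300 + 6480 + 10·10·16 = 8380; k=3: 1200 + 5760 + 10·20·16 = 10160; k=4: 2220 + 0 + 10·18·16 = 5100.
Minimum: 3024 at k=1.

3024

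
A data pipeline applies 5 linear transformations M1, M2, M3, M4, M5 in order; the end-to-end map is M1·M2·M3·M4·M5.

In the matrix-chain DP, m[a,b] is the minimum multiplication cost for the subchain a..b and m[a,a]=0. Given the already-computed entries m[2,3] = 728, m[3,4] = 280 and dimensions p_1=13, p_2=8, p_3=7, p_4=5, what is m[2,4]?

m[2,4] = min over k∈[2,3] of m[2,k]+m[k+1,4]+p_{1}·p_k·p_{4}.
k=2: 0 + 280 + 13·8·5 = 800; k=3: 728 + 0 + 13·7·5 = 1183.
Minimum: 800 at k=2.

800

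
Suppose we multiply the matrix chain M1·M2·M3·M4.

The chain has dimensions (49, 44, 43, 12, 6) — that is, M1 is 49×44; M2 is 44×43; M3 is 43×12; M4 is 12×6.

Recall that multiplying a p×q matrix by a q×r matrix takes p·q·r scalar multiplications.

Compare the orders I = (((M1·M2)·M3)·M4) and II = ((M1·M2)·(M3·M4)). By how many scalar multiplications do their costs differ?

13074

Order I = (((M1·M2)·M3)·M4): (M1·M2): 49×44 by 44×43 → 49×43, cost 49·44·43 = 92708; ((M1·M2)·M3): 49×43 by 43×12 → 49×12, cost 49·43·12 = 25284; cumulative 117992; (((M1·M2)·M3)·M4): 49×12 by 12×6 → 49×6, cost 49·12·6 = 3528; cumulative 121520. Total 121520.
Order II = ((M1·M2)·(M3·M4)): (M1·M2): 49×44 by 44×43 → 49×43, cost 49·44·43 = 92708; (M3·M4): 43×12 by 12×6 → 43×6, cost 43·12·6 = 3096; ((M1·M2)·(M3·M4)): 49×43 by 43×6 → 49×6, cost 49·43·6 = 12642; cumulative 108446. Total 108446.
Difference: |121520 − 108446| = 13074.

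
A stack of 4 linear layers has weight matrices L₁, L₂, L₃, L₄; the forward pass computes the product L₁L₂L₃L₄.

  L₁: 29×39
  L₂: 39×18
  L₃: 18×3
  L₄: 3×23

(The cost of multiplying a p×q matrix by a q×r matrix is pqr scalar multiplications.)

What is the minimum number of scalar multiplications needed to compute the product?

Adjacent pairs: L₁L₂ = 29·39·18 = 20358; L₂L₃ = 39·18·3 = 2106; L₃L₄ = 18·3·23 = 1242.
Length 3: L₁..L₃: k=1: 0+2106+29·39·3=5499; k=2: 20358+0+29·18·3=21924 → min 5499 | L₂..L₄: k=2: 0+1242+39·18·23=17388; k=3: 2106+0+39·3·23=4797 → min 4797.
Length 4: L₁..L₄: k=1: 0+4797+29·39·23=30810; k=2: 20358+1242+29·18·23=33606; k=3: 5499+0+29·3·23=7500 → min 7500.
Optimal order: ((L₁(L₂L₃))L₄) with cost 7500.

7500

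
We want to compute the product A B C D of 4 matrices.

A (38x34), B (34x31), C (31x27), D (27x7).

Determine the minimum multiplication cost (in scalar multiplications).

22281

Adjacent pairs: AB = 38·34·31 = 40052; BC = 34·31·27 = 28458; CD = 31·27·7 = 5859.
Length 3: A..C: k=1: 0+28458+38·34·27=63342; k=2: 40052+0+38·31·27=71858 → min 63342 | B..D: k=2: 0+5859+34·31·7=13237; k=3: 28458+0+34·27·7=34884 → min 13237.
Length 4: A..D: k=1: 0+13237+38·34·7=22281; k=2: 40052+5859+38·31·7=54157; k=3: 63342+0+38·27·7=70524 → min 22281.
Optimal order: (A (B (C D))) with cost 22281.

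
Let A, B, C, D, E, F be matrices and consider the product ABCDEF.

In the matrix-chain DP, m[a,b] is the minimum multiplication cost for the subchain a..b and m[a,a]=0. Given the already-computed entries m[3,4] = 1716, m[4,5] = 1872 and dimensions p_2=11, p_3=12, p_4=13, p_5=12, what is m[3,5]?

3432

m[3,5] = min over k∈[3,4] of m[3,k]+m[k+1,5]+p_{2}·p_k·p_{5}.
k=3: 0 + 1872 + 11·12·12 = 3456; k=4: 1716 + 0 + 11·13·12 = 3432.
Minimum: 3432 at k=4.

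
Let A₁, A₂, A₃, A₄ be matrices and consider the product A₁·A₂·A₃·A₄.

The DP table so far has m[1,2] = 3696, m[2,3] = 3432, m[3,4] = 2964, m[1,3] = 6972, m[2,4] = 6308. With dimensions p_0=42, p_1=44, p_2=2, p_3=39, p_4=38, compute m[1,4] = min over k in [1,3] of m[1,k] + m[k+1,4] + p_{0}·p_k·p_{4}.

m[1,4] = min over k∈[1,3] of m[1,k]+m[k+1,4]+p_{0}·p_k·p_{4}.
k=1: 0 + 6308 + 42·44·38 = 76532; k=2: 3696 + 2964 + 42·2·38 = 9852; k=3: 6972 + 0 + 42·39·38 = 69216.
Minimum: 9852 at k=2.

9852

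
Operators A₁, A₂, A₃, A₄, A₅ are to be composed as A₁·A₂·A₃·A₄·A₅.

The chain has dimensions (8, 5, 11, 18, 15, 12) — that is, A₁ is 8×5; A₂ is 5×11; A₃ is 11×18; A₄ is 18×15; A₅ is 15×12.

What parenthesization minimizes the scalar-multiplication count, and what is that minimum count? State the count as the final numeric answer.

3720

Adjacent pairs: A₁A₂ = 8·5·11 = 440; A₂A₃ = 5·11·18 = 990; A₃A₄ = 11·18·15 = 2970; A₄A₅ = 18·15·12 = 3240.
Length 3: A₁..A₃: k=1: 0+990+8·5·18=1710; k=2: 440+0+8·11·18=2024 → min 1710 | A₂..A₄: k=2: 0+2970+5·11·15=3795; k=3: 990+0+5·18·15=2340 → min 2340 | A₃..A₅: k=3: 0+3240+11·18·12=5616; k=4: 2970+0+11·15·12=4950 → min 4950.
Length 4: A₁..A₄: k=1: 0+2340+8·5·15=2940; k=2: 440+2970+8·11·15=4730; k=3: 1710+0+8·18·15=3870 → min 2940 | A₂..A₅: k=2: 0+4950+5·11·12=5610; k=3: 990+3240+5·18·12=5310; k=4: 2340+0+5·15·12=3240 → min 3240.
Length 5: A₁..A₅: k=1: 0+3240+8·5·12=3720; k=2: 440+4950+8·11·12=6446; k=3: 1710+3240+8·18·12=6678; k=4: 2940+0+8·15·12=4380 → min 3720.
Optimal parenthesization: (A₁·(((A₂·A₃)·A₄)·A₅)) with cost 3720.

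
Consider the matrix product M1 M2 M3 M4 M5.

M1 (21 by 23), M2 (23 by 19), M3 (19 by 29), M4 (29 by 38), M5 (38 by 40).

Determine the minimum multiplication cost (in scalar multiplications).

74955

Adjacent pairs: M1M2 = 21·23·19 = 9177; M2M3 = 23·19·29 = 12673; M3M4 = 19·29·38 = 20938; M4M5 = 29·38·40 = 44080.
Length 3: M1..M3: k=1: 0+12673+21·23·29=26680; k=2: 9177+0+21·19·29=20748 → min 20748 | M2..M4: k=2: 0+20938+23·19·38=37544; k=3: 12673+0+23·29·38=38019 → min 37544 | M3..M5: k=3: 0+44080+19·29·40=66120; k=4: 20938+0+19·38·40=49818 → min 49818.
Length 4: M1..M4: k=1: 0+37544+21·23·38=55898; k=2: 9177+20938+21·19·38=45277; k=3: 20748+0+21·29·38=43890 → min 43890 | M2..M5: k=2: 0+49818+23·19·40=67298; k=3: 12673+44080+23·29·40=83433; k=4: 37544+0+23·38·40=72504 → min 67298.
Length 5: M1..M5: k=1: 0+67298+21·23·40=86618; k=2: 9177+49818+21·19·40=74955; k=3: 20748+44080+21·29·40=89188; k=4: 43890+0+21·38·40=75810 → min 74955.
Optimal order: ((M1 M2) ((M3 M4) M5)) with cost 74955.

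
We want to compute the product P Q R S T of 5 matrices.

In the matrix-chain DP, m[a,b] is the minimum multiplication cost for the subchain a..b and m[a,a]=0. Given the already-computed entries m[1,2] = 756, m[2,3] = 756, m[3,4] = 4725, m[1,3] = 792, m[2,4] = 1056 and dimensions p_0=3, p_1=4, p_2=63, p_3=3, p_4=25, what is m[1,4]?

m[1,4] = min over k∈[1,3] of m[1,k]+m[k+1,4]+p_{0}·p_k·p_{4}.
k=1: 0 + 1056 + 3·4·25 = 1356; k=2: 756 + 4725 + 3·63·25 = 10206; k=3: 792 + 0 + 3·3·25 = 1017.
Minimum: 1017 at k=3.

1017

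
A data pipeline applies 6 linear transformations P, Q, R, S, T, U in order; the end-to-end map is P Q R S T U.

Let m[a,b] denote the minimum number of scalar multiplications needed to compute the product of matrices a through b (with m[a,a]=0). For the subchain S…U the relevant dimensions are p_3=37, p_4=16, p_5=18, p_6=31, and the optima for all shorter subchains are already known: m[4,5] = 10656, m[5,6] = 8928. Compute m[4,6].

27280

m[4,6] = min over k∈[4,5] of m[4,k]+m[k+1,6]+p_{3}·p_k·p_{6}.
k=4: 0 + 8928 + 37·16·31 = 27280; k=5: 10656 + 0 + 37·18·31 = 31302.
Minimum: 27280 at k=4.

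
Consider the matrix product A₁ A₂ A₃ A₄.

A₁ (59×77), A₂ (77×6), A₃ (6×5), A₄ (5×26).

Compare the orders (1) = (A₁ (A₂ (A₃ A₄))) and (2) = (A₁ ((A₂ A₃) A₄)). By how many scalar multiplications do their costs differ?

472

Order (1) = (A₁ (A₂ (A₃ A₄))): (A₃ A₄): 6×5 by 5×26 → 6×26, cost 6·5·26 = 780; (A₂ (A₃ A₄)): 77×6 by 6×26 → 77×26, cost 77·6·26 = 12012; cumulative 12792; (A₁ (A₂ (A₃ A₄))): 59×77 by 77×26 → 59×26, cost 59·77·26 = 118118; cumulative 130910. Total 130910.
Order (2) = (A₁ ((A₂ A₃) A₄)): (A₂ A₃): 77×6 by 6×5 → 77×5, cost 77·6·5 = 2310; ((A₂ A₃) A₄): 77×5 by 5×26 → 77×26, cost 77·5·26 = 10010; cumulative 12320; (A₁ ((A₂ A₃) A₄)): 59×77 by 77×26 → 59×26, cost 59·77·26 = 118118; cumulative 130438. Total 130438.
Difference: |130910 − 130438| = 472.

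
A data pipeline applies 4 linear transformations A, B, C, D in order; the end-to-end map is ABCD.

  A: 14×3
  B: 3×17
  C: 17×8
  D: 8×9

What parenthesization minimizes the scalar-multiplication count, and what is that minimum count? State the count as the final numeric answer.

Adjacent pairs: AB = 14·3·17 = 714; BC = 3·17·8 = 408; CD = 17·8·9 = 1224.
Length 3: A..C: k=1: 0+408+14·3·8=744; k=2: 714+0+14·17·8=2618 → min 744 | B..D: k=2: 0+1224+3·17·9=1683; k=3: 408+0+3·8·9=624 → min 624.
Length 4: A..D: k=1: 0+624+14·3·9=1002; k=2: 714+1224+14·17·9=4080; k=3: 744+0+14·8·9=1752 → min 1002.
Optimal parenthesization: (A((BC)D)) with cost 1002.

1002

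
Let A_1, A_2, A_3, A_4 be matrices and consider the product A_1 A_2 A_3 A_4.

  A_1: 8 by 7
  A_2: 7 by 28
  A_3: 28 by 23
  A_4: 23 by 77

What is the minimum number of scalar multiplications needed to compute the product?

19964

Adjacent pairs: A_1A_2 = 8·7·28 = 1568; A_2A_3 = 7·28·23 = 4508; A_3A_4 = 28·23·77 = 49588.
Length 3: A_1..A_3: k=1: 0+4508+8·7·23=5796; k=2: 1568+0+8·28·23=6720 → min 5796 | A_2..A_4: k=2: 0+49588+7·28·77=64680; k=3: 4508+0+7·23·77=16905 → min 16905.
Length 4: A_1..A_4: k=1: 0+16905+8·7·77=21217; k=2: 1568+49588+8·28·77=68404; k=3: 5796+0+8·23·77=19964 → min 19964.
Optimal order: ((A_1 (A_2 A_3)) A_4) with cost 19964.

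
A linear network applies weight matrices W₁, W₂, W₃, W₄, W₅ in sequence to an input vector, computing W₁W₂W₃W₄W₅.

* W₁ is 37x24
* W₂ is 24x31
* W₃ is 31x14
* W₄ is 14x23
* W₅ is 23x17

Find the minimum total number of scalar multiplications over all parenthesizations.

36698

Adjacent pairs: W₁W₂ = 37·24·31 = 27528; W₂W₃ = 24·31·14 = 10416; W₃W₄ = 31·14·23 = 9982; W₄W₅ = 14·23·17 = 5474.
Length 3: W₁..W₃: k=1: 0+10416+37·24·14=22848; k=2: 27528+0+37·31·14=43586 → min 22848 | W₂..W₄: k=2: 0+9982+24·31·23=27094; k=3: 10416+0+24·14·23=18144 → min 18144 | W₃..W₅: k=3: 0+5474+31·14·17=12852; k=4: 9982+0+31·23·17=22103 → min 12852.
Length 4: W₁..W₄: k=1: 0+18144+37·24·23=38568; k=2: 27528+9982+37·31·23=63891; k=3: 22848+0+37·14·23=34762 → min 34762 | W₂..W₅: k=2: 0+12852+24·31·17=25500; k=3: 10416+5474+24·14·17=21602; k=4: 18144+0+24·23·17=27528 → min 21602.
Length 5: W₁..W₅: k=1: 0+21602+37·24·17=36698; k=2: 27528+12852+37·31·17=59879; k=3: 22848+5474+37·14·17=37128; k=4: 34762+0+37·23·17=49229 → min 36698.
Optimal order: (W₁((W₂W₃)(W₄W₅))) with cost 36698.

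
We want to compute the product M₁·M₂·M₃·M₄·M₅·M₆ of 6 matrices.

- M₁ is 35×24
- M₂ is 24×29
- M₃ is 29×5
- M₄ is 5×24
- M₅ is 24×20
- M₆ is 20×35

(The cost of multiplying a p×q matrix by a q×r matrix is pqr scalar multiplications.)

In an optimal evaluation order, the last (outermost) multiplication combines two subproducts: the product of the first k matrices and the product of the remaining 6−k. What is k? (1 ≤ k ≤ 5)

Adjacent pairs: M₁M₂ = 35·24·29 = 24360; M₂M₃ = 24·29·5 = 3480; M₃M₄ = 29·5·24 = 3480; M₄M₅ = 5·24·20 = 2400; M₅M₆ = 24·20·35 = 16800.
Length 3: M₁..M₃: k=1: 0+3480+35·24·5=7680; k=2: 24360+0+35·29·5=29435 → min 7680 | M₂..M₄: k=2: 0+3480+24·29·24=20184; k=3: 3480+0+24·5·24=6360 → min 6360 | M₃..M₅: k=3: 0+2400+29·5·20=5300; k=4: 3480+0+29·24·20=17400 → min 5300 | M₄..M₆: k=4: 0+16800+5·24·35=21000; k=5: 2400+0+5·20·35=5900 → min 5900.
Length 4: M₁..M₄: k=1: 0+6360+35·24·24=26520; k=2: 24360+3480+35·29·24=52200; k=3: 7680+0+35·5·24=11880 → min 11880 | M₂..M₅: k=2: 0+5300+24·29·20=19220; k=3: 3480+2400+24·5·20=8280; k=4: 6360+0+24·24·20=17880 → min 8280 | M₃..M₆: k=3: 0+5900+29·5·35=10975; k=4: 3480+16800+29·24·35=44640; k=5: 5300+0+29·20·35=25600 → min 10975.
Length 5: M₁..M₅: k=1: 0+8280+35·24·20=25080; k=2: 24360+5300+35·29·20=49960; k=3: 7680+2400+35·5·20=13580; k=4: 11880+0+35·24·20=28680 → min 13580 | M₂..M₆: k=2: 0+10975+24·29·35=35335; k=3: 3480+5900+24·5·35=13580; k=4: 6360+16800+24·24·35=43320; k=5: 8280+0+24·20·35=25080 → min 13580.
Top-level splits: k=1: (M₁..M₁)·(M₂..M₆) → 0+13580+35·24·35 = 42980; k=2: (M₁..M₂)·(M₃..M₆) → 24360+10975+35·29·35 = 70860; k=3: (M₁..M₃)·(M₄..M₆) → 7680+5900+35·5·35 = 19705; k=4: (M₁..M₄)·(M₅..M₆) → 11880+16800+35·24·35 = 58080; k=5: (M₁..M₅)·(M₆..M₆) → 13580+0+35·20·35 = 38080.
Best split is after M₃, i.e. k = 3.

3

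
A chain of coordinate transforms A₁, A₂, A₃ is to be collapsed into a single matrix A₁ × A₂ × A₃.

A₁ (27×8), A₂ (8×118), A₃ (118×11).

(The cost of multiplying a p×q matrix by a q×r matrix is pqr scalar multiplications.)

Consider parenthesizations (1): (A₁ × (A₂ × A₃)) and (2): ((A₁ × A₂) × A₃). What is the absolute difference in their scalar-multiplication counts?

Order (1) = (A₁ × (A₂ × A₃)): (A₂ × A₃): 8×118 by 118×11 → 8×11, cost 8·118·11 = 10384; (A₁ × (A₂ × A₃)): 27×8 by 8×11 → 27×11, cost 27·8·11 = 2376; cumulative 12760. Total 12760.
Order (2) = ((A₁ × A₂) × A₃): (A₁ × A₂): 27×8 by 8×118 → 27×118, cost 27·8·118 = 25488; ((A₁ × A₂) × A₃): 27×118 by 118×11 → 27×11, cost 27·118·11 = 35046; cumulative 60534. Total 60534.
Difference: |12760 − 60534| = 47774.

47774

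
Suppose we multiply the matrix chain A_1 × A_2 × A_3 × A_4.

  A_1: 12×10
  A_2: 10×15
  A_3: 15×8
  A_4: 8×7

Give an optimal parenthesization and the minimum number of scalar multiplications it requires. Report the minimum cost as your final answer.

Adjacent pairs: A_1A_2 = 12·10·15 = 1800; A_2A_3 = 10·15·8 = 1200; A_3A_4 = 15·8·7 = 840.
Length 3: A_1..A_3: k=1: 0+1200+12·10·8=2160; k=2: 1800+0+12·15·8=3240 → min 2160 | A_2..A_4: k=2: 0+840+10·15·7=1890; k=3: 1200+0+10·8·7=1760 → min 1760.
Length 4: A_1..A_4: k=1: 0+1760+12·10·7=2600; k=2: 1800+840+12·15·7=3900; k=3: 2160+0+12·8·7=2832 → min 2600.
Optimal parenthesization: (A_1 × ((A_2 × A_3) × A_4)) with cost 2600.

2600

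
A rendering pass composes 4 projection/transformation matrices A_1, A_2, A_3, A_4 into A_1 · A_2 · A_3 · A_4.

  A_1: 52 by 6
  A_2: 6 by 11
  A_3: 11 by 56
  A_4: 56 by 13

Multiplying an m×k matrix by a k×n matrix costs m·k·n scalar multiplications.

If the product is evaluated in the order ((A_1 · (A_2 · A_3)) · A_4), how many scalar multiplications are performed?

(A_2 · A_3): 6×11 by 11×56 → 6×56, cost 6·11·56 = 3696
(A_1 · (A_2 · A_3)): 52×6 by 6×56 → 52×56, cost 52·6·56 = 17472; cumulative 21168
((A_1 · (A_2 · A_3)) · A_4): 52×56 by 56×13 → 52×13, cost 52·56·13 = 37856; cumulative 59024
Total: 59024 scalar multiplications.

59024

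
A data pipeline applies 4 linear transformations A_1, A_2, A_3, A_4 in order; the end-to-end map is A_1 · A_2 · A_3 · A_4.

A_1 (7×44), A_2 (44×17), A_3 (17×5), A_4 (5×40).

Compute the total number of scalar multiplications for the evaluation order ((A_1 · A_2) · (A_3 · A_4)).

13396

(A_1 · A_2): 7×44 by 44×17 → 7×17, cost 7·44·17 = 5236
(A_3 · A_4): 17×5 by 5×40 → 17×40, cost 17·5·40 = 3400
((A_1 · A_2) · (A_3 · A_4)): 7×17 by 17×40 → 7×40, cost 7·17·40 = 4760; cumulative 13396
Total: 13396 scalar multiplications.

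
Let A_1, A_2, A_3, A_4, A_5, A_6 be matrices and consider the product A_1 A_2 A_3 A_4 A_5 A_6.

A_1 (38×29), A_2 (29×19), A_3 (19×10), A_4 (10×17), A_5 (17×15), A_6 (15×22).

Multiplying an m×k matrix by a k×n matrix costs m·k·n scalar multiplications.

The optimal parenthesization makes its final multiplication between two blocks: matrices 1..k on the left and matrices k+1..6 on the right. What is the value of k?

3

Adjacent pairs: A_1A_2 = 38·29·19 = 20938; A_2A_3 = 29·19·10 = 5510; A_3A_4 = 19·10·17 = 3230; A_4A_5 = 10·17·15 = 2550; A_5A_6 = 17·15·22 = 5610.
Length 3: A_1..A_3: k=1: 0+5510+38·29·10=16530; k=2: 20938+0+38·19·10=28158 → min 16530 | A_2..A_4: k=2: 0+3230+29·19·17=12597; k=3: 5510+0+29·10·17=10440 → min 10440 | A_3..A_5: k=3: 0+2550+19·10·15=5400; k=4: 3230+0+19·17·15=8075 → min 5400 | A_4..A_6: k=4: 0+5610+10·17·22=9350; k=5: 2550+0+10·15·22=5850 → min 5850.
Length 4: A_1..A_4: k=1: 0+10440+38·29·17=29174; k=2: 20938+3230+38·19·17=36442; k=3: 16530+0+38·10·17=22990 → min 22990 | A_2..A_5: k=2: 0+5400+29·19·15=13665; k=3: 5510+2550+29·10·15=12410; k=4: 10440+0+29·17·15=17835 → min 12410 | A_3..A_6: k=3: 0+5850+19·10·22=10030; k=4: 3230+5610+19·17·22=15946; k=5: 5400+0+19·15·22=11670 → min 10030.
Length 5: A_1..A_5: k=1: 0+12410+38·29·15=28940; k=2: 20938+5400+38·19·15=37168; k=3: 16530+2550+38·10·15=24780; k=4: 22990+0+38·17·15=32680 → min 24780 | A_2..A_6: k=2: 0+10030+29·19·22=22152; k=3: 5510+5850+29·10·22=17740; k=4: 10440+5610+29·17·22=26896; k=5: 12410+0+29·15·22=21980 → min 17740.
Top-level splits: k=1: (A_1..A_1)·(A_2..A_6) → 0+17740+38·29·22 = 41984; k=2: (A_1..A_2)·(A_3..A_6) → 20938+10030+38·19·22 = 46852; k=3: (A_1..A_3)·(A_4..A_6) → 16530+5850+38·10·22 = 30740; k=4: (A_1..A_4)·(A_5..A_6) → 22990+5610+38·17·22 = 42812; k=5: (A_1..A_5)·(A_6..A_6) → 24780+0+38·15·22 = 37320.
Best split is after A_3, i.e. k = 3.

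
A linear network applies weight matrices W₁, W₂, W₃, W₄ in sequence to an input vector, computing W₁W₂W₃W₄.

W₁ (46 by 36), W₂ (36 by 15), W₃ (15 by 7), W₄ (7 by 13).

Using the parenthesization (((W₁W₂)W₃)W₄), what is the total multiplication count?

(W₁W₂): 46×36 by 36×15 → 46×15, cost 46·36·15 = 24840
((W₁W₂)W₃): 46×15 by 15×7 → 46×7, cost 46·15·7 = 4830; cumulative 29670
(((W₁W₂)W₃)W₄): 46×7 by 7×13 → 46×13, cost 46·7·13 = 4186; cumulative 33856
Total: 33856 scalar multiplications.

33856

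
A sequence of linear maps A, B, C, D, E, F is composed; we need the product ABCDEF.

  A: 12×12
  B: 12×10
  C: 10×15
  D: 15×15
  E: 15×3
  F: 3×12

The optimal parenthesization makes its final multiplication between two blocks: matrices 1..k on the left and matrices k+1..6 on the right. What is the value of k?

5

Adjacent pairs: AB = 12·12·10 = 1440; BC = 12·10·15 = 1800; CD = 10·15·15 = 2250; DE = 15·15·3 = 675; EF = 15·3·12 = 540.
Length 3: A..C: k=1: 0+1800+12·12·15=3960; k=2: 1440+0+12·10·15=3240 → min 3240 | B..D: k=2: 0+2250+12·10·15=4050; k=3: 1800+0+12·15·15=4500 → min 4050 | C..E: k=3: 0+675+10·15·3=1125; k=4: 2250+0+10·15·3=2700 → min 1125 | D..F: k=4: 0+540+15·15·12=3240; k=5: 675+0+15·3·12=1215 → min 1215.
Length 4: A..D: k=1: 0+4050+12·12·15=6210; k=2: 1440+2250+12·10·15=5490; k=3: 3240+0+12·15·15=5940 → min 5490 | B..E: k=2: 0+1125+12·10·3=1485; k=3: 1800+675+12·15·3=3015; k=4: 4050+0+12·15·3=4590 → min 1485 | C..F: k=3: 0+1215+10·15·12=3015; k=4: 2250+540+10·15·12=4590; k=5: 1125+0+10·3·12=1485 → min 1485.
Length 5: A..E: k=1: 0+1485+12·12·3=1917; k=2: 1440+1125+12·10·3=2925; k=3: 3240+675+12·15·3=4455; k=4: 5490+0+12·15·3=6030 → min 1917 | B..F: k=2: 0+1485+12·10·12=2925; k=3: 1800+1215+12·15·12=5175; k=4: 4050+540+12·15·12=6750; k=5: 1485+0+12·3·12=1917 → min 1917.
Top-level splits: k=1: (A..A)·(B..F) → 0+1917+12·12·12 = 3645; k=2: (A..B)·(C..F) → 1440+1485+12·10·12 = 4365; k=3: (A..C)·(D..F) → 3240+1215+12·15·12 = 6615; k=4: (A..D)·(E..F) → 5490+540+12·15·12 = 8190; k=5: (A..E)·(F..F) → 1917+0+12·3·12 = 2349.
Best split is after E, i.e. k = 5.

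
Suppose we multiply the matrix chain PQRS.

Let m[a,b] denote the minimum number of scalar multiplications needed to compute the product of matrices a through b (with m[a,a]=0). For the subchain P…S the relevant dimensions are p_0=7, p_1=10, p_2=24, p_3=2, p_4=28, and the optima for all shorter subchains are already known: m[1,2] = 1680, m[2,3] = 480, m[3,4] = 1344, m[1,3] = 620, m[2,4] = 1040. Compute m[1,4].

1012

m[1,4] = min over k∈[1,3] of m[1,k]+m[k+1,4]+p_{0}·p_k·p_{4}.
k=1: 0 + 1040 + 7·10·28 = 3000; k=2: 1680 + 1344 + 7·24·28 = 7728; k=3: 620 + 0 + 7·2·28 = 1012.
Minimum: 1012 at k=3.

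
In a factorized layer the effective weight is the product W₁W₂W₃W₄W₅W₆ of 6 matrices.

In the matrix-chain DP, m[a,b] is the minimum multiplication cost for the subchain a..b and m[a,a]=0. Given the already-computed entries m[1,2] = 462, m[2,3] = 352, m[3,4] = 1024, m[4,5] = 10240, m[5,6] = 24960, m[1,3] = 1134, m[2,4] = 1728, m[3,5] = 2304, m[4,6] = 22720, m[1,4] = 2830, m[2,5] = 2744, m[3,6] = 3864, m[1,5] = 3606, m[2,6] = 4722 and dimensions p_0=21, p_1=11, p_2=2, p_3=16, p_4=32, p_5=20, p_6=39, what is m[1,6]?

m[1,6] = min over k∈[1,5] of m[1,k]+m[k+1,6]+p_{0}·p_k·p_{6}.
k=1: 0 + 4722 + 21·11·39 = 13731; k=2: 462 + 3864 + 21·2·39 = 5964; k=3: 1134 + 22720 + 21·16·39 = 36958; k=4: 2830 + 24960 + 21·32·39 = 53998; k=5: 3606 + 0 + 21·20·39 = 19986.
Minimum: 5964 at k=2.

5964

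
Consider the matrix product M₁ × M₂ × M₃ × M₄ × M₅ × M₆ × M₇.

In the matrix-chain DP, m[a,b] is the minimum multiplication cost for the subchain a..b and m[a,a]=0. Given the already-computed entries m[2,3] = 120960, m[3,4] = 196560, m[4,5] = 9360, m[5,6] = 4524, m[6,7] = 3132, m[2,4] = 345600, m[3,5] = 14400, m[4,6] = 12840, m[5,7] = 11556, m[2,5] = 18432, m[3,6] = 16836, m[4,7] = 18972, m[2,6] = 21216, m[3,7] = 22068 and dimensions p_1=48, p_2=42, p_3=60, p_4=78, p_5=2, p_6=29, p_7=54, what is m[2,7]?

m[2,7] = min over k∈[2,6] of m[2,k]+m[k+1,7]+p_{1}·p_k·p_{7}.
k=2: 0 + 22068 + 48·42·54 = 130932; k=3: 120960 + 18972 + 48·60·54 = 295452; k=4: 345600 + 11556 + 48·78·54 = 559332; k=5: 18432 + 3132 + 48·2·54 = 26748; k=6: 21216 + 0 + 48·29·54 = 96384.
Minimum: 26748 at k=5.

26748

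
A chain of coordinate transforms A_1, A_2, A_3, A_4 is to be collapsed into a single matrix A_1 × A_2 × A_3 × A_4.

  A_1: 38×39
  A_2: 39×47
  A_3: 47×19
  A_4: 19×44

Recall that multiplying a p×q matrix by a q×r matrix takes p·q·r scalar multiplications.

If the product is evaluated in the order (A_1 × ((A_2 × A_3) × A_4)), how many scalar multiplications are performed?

(A_2 × A_3): 39×47 by 47×19 → 39×19, cost 39·47·19 = 34827
((A_2 × A_3) × A_4): 39×19 by 19×44 → 39×44, cost 39·19·44 = 32604; cumulative 67431
(A_1 × ((A_2 × A_3) × A_4)): 38×39 by 39×44 → 38×44, cost 38·39·44 = 65208; cumulative 132639
Total: 132639 scalar multiplications.

132639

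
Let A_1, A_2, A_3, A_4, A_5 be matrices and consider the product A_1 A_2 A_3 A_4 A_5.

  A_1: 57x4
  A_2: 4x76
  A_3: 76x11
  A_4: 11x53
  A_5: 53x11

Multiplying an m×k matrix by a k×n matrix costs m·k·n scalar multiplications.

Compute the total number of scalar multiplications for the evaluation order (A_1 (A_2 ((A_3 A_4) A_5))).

(A_3 A_4): 76×11 by 11×53 → 76×53, cost 76·11·53 = 44308
((A_3 A_4) A_5): 76×53 by 53×11 → 76×11, cost 76·53·11 = 44308; cumulative 88616
(A_2 ((A_3 A_4) A_5)): 4×76 by 76×11 → 4×11, cost 4·76·11 = 3344; cumulative 91960
(A_1 (A_2 ((A_3 A_4) A_5))): 57×4 by 4×11 → 57×11, cost 57·4·11 = 2508; cumulative 94468
Total: 94468 scalar multiplications.

94468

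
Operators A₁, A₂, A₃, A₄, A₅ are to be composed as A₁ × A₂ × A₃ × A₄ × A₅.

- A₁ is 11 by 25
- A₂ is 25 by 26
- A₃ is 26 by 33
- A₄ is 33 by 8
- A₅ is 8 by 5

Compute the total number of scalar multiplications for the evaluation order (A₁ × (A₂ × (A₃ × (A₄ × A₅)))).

(A₄ × A₅): 33×8 by 8×5 → 33×5, cost 33·8·5 = 1320
(A₃ × (A₄ × A₅)): 26×33 by 33×5 → 26×5, cost 26·33·5 = 4290; cumulative 5610
(A₂ × (A₃ × (A₄ × A₅))): 25×26 by 26×5 → 25×5, cost 25·26·5 = 3250; cumulative 8860
(A₁ × (A₂ × (A₃ × (A₄ × A₅)))): 11×25 by 25×5 → 11×5, cost 11·25·5 = 1375; cumulative 10235
Total: 10235 scalar multiplications.

10235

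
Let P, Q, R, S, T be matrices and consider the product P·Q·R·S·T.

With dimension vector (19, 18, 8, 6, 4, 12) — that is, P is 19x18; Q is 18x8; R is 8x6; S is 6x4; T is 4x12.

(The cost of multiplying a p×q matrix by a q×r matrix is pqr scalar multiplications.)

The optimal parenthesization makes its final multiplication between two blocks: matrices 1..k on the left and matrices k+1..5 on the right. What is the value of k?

Adjacent pairs: PQ = 19·18·8 = 2736; QR = 18·8·6 = 864; RS = 8·6·4 = 192; ST = 6·4·12 = 288.
Length 3: P..R: k=1: 0+864+19·18·6=2916; k=2: 2736+0+19·8·6=3648 → min 2916 | Q..S: k=2: 0+192+18·8·4=768; k=3: 864+0+18·6·4=1296 → min 768 | R..T: k=3: 0+288+8·6·12=864; k=4: 192+0+8·4·12=576 → min 576.
Length 4: P..S: k=1: 0+768+19·18·4=2136; k=2: 2736+192+19·8·4=3536; k=3: 2916+0+19·6·4=3372 → min 2136 | Q..T: k=2: 0+576+18·8·12=2304; k=3: 864+288+18·6·12=2448; k=4: 768+0+18·4·12=1632 → min 1632.
Top-level splits: k=1: (P..P)·(Q..T) → 0+1632+19·18·12 = 5736; k=2: (P..Q)·(R..T) → 2736+576+19·8·12 = 5136; k=3: (P..R)·(S..T) → 2916+288+19·6·12 = 4572; k=4: (P..S)·(T..T) → 2136+0+19·4·12 = 3048.
Best split is after S, i.e. k = 4.

4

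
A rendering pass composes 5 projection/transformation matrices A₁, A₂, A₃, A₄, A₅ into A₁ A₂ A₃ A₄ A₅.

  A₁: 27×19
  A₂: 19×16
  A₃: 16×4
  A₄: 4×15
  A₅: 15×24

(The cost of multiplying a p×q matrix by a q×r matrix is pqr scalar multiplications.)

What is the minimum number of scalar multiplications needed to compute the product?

Adjacent pairs: A₁A₂ = 27·19·16 = 8208; A₂A₃ = 19·16·4 = 1216; A₃A₄ = 16·4·15 = 960; A₄A₅ = 4·15·24 = 1440.
Length 3: A₁..A₃: k=1: 0+1216+27·19·4=3268; k=2: 8208+0+27·16·4=9936 → min 3268 | A₂..A₄: k=2: 0+960+19·16·15=5520; k=3: 1216+0+19·4·15=2356 → min 2356 | A₃..A₅: k=3: 0+1440+16·4·24=2976; k=4: 960+0+16·15·24=6720 → min 2976.
Length 4: A₁..A₄: k=1: 0+2356+27·19·15=10051; k=2: 8208+960+27·16·15=15648; k=3: 3268+0+27·4·15=4888 → min 4888 | A₂..A₅: k=2: 0+2976+19·16·24=10272; k=3: 1216+1440+19·4·24=4480; k=4: 2356+0+19·15·24=9196 → min 4480.
Length 5: A₁..A₅: k=1: 0+4480+27·19·24=16792; k=2: 8208+2976+27·16·24=21552; k=3: 3268+1440+27·4·24=7300; k=4: 4888+0+27·15·24=14608 → min 7300.
Optimal order: ((A₁ (A₂ A₃)) (A₄ A₅)) with cost 7300.

7300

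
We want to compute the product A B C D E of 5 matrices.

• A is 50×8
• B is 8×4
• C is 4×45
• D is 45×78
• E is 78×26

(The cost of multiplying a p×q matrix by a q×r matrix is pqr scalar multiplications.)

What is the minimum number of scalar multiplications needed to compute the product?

28952

Adjacent pairs: AB = 50·8·4 = 1600; BC = 8·4·45 = 1440; CD = 4·45·78 = 14040; DE = 45·78·26 = 91260.
Length 3: A..C: k=1: 0+1440+50·8·45=19440; k=2: 1600+0+50·4·45=10600 → min 10600 | B..D: k=2: 0+14040+8·4·78=16536; k=3: 1440+0+8·45·78=29520 → min 16536 | C..E: k=3: 0+91260+4·45·26=95940; k=4: 14040+0+4·78·26=22152 → min 22152.
Length 4: A..D: k=1: 0+16536+50·8·78=47736; k=2: 1600+14040+50·4·78=31240; k=3: 10600+0+50·45·78=186100 → min 31240 | B..E: k=2: 0+22152+8·4·26=22984; k=3: 1440+91260+8·45·26=102060; k=4: 16536+0+8·78·26=32760 → min 22984.
Length 5: A..E: k=1: 0+22984+50·8·26=33384; k=2: 1600+22152+50·4·26=28952; k=3: 10600+91260+50·45·26=160360; k=4: 31240+0+50·78·26=132640 → min 28952.
Optimal order: ((A B) ((C D) E)) with cost 28952.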